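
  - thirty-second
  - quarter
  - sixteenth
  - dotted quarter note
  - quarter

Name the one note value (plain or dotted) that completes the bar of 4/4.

thirty-second note

The bar of 4/4 = 32 thirty-second notes.
In thirty-second notes: thirty-second = 1; quarter = 8; sixteenth = 2; dotted quarter note = 12; quarter = 8.
Sum: 1 + 8 + 2 + 12 + 8 = 31.
Remaining: 32 − 31 = 1 thirty-second note, which is a thirty-second note.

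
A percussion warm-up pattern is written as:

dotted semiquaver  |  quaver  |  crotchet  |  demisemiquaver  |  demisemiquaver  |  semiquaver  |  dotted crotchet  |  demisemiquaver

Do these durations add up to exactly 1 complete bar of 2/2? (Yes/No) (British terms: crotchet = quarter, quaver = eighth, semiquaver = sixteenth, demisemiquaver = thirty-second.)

Yes

One bar of 2/2 = 32 thirty-second notes.
Working in thirty-second notes: dotted semiquaver = 3; quaver = 4; crotchet = 8; demisemiquaver = 1; demisemiquaver = 1; semiquaver = 2; dotted crotchet = 12; demisemiquaver = 1.
Adding: 3 + 4 + 8 + 1 + 1 + 2 + 12 + 1 = 32.
32 equals 32, so the answer is Yes.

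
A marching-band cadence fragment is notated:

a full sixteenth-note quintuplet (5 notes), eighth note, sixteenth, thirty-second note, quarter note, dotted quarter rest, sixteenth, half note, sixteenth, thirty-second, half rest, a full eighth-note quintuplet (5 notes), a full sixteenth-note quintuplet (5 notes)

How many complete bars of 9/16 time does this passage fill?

5

One bar of 9/16 = 18 thirty-second notes.
Working in thirty-second notes: a full sixteenth-note quintuplet (5 notes) (five quintuplet sixteenths span one quarter) = 8; eighth note = 4; sixteenth = 2; thirty-second note = 1; quarter note = 8; dotted quarter rest = 12; sixteenth = 2; half note = 16; sixteenth = 2; thirty-second = 1; half rest = 16; a full eighth-note quintuplet (5 notes) (five quintuplet eighths span one half) = 16; a full sixteenth-note quintuplet (5 notes) (five quintuplet sixteenths span one quarter) = 8.
Adding: 8 + 4 + 2 + 1 + 8 + 12 + 2 + 16 + 2 + 1 + 16 + 16 + 8 = 96.
96 ÷ 18 = 5 complete bars with 6 left over.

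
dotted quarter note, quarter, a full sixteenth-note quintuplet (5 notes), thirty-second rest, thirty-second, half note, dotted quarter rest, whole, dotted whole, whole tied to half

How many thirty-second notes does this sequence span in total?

In thirty-second notes: dotted quarter note = 12; quarter = 8; a full sixteenth-note quintuplet (5 notes) (five quintuplet sixteenths span one quarter) = 8; thirty-second rest = 1; thirty-second = 1; half note = 16; dotted quarter rest = 12; whole = 32; dotted whole = 48; whole tied to half (whole + half) = 48.
Total: 12 + 8 + 8 + 1 + 1 + 16 + 12 + 32 + 48 + 48 = 186 thirty-second notes.

186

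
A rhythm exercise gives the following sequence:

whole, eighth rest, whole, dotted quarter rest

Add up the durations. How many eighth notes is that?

In eighth notes: whole = 8; eighth rest = 1; whole = 8; dotted quarter rest = 3.
Altogether 8 + 1 + 8 + 3 = 20 eighth notes.

20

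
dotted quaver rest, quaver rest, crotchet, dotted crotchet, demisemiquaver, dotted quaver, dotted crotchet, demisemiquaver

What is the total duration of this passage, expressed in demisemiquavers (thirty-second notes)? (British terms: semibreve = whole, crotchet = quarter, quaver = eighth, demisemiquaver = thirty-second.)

50

Express everything in thirty-second notes: dotted quaver rest = 6; quaver rest = 4; crotchet = 8; dotted crotchet = 12; demisemiquaver = 1; dotted quaver = 6; dotted crotchet = 12; demisemiquaver = 1.
Sum: 6 + 4 + 8 + 12 + 1 + 6 + 12 + 1 = 50 thirty-second notes.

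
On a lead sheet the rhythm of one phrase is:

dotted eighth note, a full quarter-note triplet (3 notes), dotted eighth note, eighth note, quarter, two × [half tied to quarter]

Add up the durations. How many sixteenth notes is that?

44

Each duration in sixteenth notes: dotted eighth note = 3; a full quarter-note triplet (3 notes) (three triplet quarters span one half) = 8; dotted eighth note = 3; eighth note = 2; quarter = 4; half tied to quarter (half + quarter) = 12; half tied to quarter (half + quarter) = 12.
Total: 3 + 8 + 3 + 2 + 4 + 12 + 12 = 44 sixteenth notes.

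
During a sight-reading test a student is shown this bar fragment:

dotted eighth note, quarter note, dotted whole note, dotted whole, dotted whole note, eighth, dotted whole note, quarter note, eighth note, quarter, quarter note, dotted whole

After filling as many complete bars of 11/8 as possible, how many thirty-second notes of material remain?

22

One bar of 11/8 = 22 sixteenth notes.
Convert each value to sixteenth notes: dotted eighth note = 3; quarter note = 4; dotted whole note = 24; dotted whole = 24; dotted whole note = 24; eighth = 2; dotted whole note = 24; quarter note = 4; eighth note = 2; quarter = 4; quarter note = 4; dotted whole = 24.
Total: 3 + 4 + 24 + 24 + 24 + 2 + 24 + 4 + 2 + 4 + 4 + 24 = 143.
143 ÷ 22 = 6 complete bars with 11 sixteenth notes remaining = 22 thirty-second notes.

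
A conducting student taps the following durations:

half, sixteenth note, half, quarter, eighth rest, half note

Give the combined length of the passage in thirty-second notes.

62

Convert each value to thirty-second notes: half = 16; sixteenth note = 2; half = 16; quarter = 8; eighth rest = 4; half note = 16.
Sum: 16 + 2 + 16 + 8 + 4 + 16 = 62 thirty-second notes.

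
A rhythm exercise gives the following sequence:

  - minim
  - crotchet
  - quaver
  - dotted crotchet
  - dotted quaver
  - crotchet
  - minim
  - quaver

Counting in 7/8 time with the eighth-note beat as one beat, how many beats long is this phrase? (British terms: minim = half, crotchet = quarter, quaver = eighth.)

18.5

One eighth-note beat = 2 sixteenth notes.
Express everything in sixteenth notes: minim = 8; crotchet = 4; quaver = 2; dotted crotchet = 6; dotted quaver = 3; crotchet = 4; minim = 8; quaver = 2.
Total: 8 + 4 + 2 + 6 + 3 + 4 + 8 + 2 = 37.
37 ÷ 2 = 18.5 beats.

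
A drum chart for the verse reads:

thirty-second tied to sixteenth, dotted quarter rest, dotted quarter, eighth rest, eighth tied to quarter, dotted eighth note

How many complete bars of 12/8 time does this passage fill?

1

One bar of 12/8 = 48 thirty-second notes.
Convert each value to thirty-second notes: thirty-second tied to sixteenth (thirty-second + sixteenth) = 3; dotted quarter rest = 12; dotted quarter = 12; eighth rest = 4; eighth tied to quarter (eighth + quarter) = 12; dotted eighth note = 6.
Sum: 3 + 12 + 12 + 4 + 12 + 6 = 49.
49 ÷ 48 = 1 complete bar with 1 left over.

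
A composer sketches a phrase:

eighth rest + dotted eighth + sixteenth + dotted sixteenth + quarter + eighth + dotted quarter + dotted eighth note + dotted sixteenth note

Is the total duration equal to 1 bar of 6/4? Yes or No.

Yes

One bar of 6/4 = 48 thirty-second notes.
Convert each value to thirty-second notes: eighth rest = 4; dotted eighth = 6; sixteenth = 2; dotted sixteenth = 3; quarter = 8; eighth = 4; dotted quarter = 12; dotted eighth note = 6; dotted sixteenth note = 3.
Total: 4 + 6 + 2 + 3 + 8 + 4 + 12 + 6 + 3 = 48.
48 equals 48, so the answer is Yes.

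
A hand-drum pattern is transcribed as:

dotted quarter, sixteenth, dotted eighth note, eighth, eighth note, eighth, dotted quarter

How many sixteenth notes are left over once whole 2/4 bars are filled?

One bar of 2/4 = 8 sixteenth notes.
In sixteenth notes: dotted quarter = 6; sixteenth = 1; dotted eighth note = 3; eighth = 2; eighth note = 2; eighth = 2; dotted quarter = 6.
Adding: 6 + 1 + 3 + 2 + 2 + 2 + 6 = 22.
22 ÷ 8 = 2 complete bars with 6 sixteenth notes remaining.

6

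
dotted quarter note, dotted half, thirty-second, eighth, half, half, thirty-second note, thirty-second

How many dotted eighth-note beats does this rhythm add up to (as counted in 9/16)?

One dotted eighth-note beat = 6 thirty-second notes.
Each duration in thirty-second notes: dotted quarter note = 12; dotted half = 24; thirty-second = 1; eighth = 4; half = 16; half = 16; thirty-second note = 1; thirty-second = 1.
Adding: 12 + 24 + 1 + 4 + 16 + 16 + 1 + 1 = 75.
75 ÷ 6 = 12.5 beats.

12.5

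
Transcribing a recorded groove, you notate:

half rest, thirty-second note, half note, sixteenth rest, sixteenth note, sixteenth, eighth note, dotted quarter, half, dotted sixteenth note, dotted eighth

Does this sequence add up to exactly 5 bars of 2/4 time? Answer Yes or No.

One bar of 2/4 = 16 thirty-second notes, so 5 bars = 80.
Each duration in thirty-second notes: half rest = 16; thirty-second note = 1; half note = 16; sixteenth rest = 2; sixteenth note = 2; sixteenth = 2; eighth note = 4; dotted quarter = 12; half = 16; dotted sixteenth note = 3; dotted eighth = 6.
Sum: 16 + 1 + 16 + 2 + 2 + 2 + 4 + 12 + 16 + 3 + 6 = 80.
80 equals 80, so the answer is Yes.

Yes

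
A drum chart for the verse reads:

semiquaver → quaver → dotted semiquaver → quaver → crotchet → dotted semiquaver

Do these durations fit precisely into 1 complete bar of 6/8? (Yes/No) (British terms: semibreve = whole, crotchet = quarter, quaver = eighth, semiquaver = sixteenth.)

Yes

One bar of 6/8 = 24 thirty-second notes.
Each duration in thirty-second notes: semiquaver = 2; quaver = 4; dotted semiquaver = 3; quaver = 4; crotchet = 8; dotted semiquaver = 3.
Adding: 2 + 4 + 3 + 4 + 8 + 3 = 24.
24 equals 24, so the answer is Yes.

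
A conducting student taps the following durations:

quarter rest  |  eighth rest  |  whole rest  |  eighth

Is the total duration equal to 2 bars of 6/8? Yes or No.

One bar of 6/8 = 6 eighth notes, so 2 bars = 12.
Working in eighth notes: quarter rest = 2; eighth rest = 1; whole rest = 8; eighth = 1.
Sum: 2 + 1 + 8 + 1 = 12.
12 equals 12, so the answer is Yes.

Yes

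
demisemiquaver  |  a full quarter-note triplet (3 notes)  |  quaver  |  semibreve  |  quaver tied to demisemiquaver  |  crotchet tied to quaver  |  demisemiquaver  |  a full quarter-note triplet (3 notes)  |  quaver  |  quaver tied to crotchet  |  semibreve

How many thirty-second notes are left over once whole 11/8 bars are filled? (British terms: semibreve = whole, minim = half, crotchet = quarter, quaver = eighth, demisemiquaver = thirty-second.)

3

One bar of 11/8 = 44 thirty-second notes.
In thirty-second notes: demisemiquaver = 1; a full quarter-note triplet (3 notes) (three triplet quarters span one half) = 16; quaver = 4; semibreve = 32; quaver tied to demisemiquaver (quaver + demisemiquaver) = 5; crotchet tied to quaver (crotchet + quaver) = 12; demisemiquaver = 1; a full quarter-note triplet (3 notes) (three triplet quarters span one half) = 16; quaver = 4; quaver tied to crotchet (quaver + crotchet) = 12; semibreve = 32.
Adding: 1 + 16 + 4 + 32 + 5 + 12 + 1 + 16 + 4 + 12 + 32 = 135.
135 ÷ 44 = 3 complete bars with 3 thirty-second notes remaining.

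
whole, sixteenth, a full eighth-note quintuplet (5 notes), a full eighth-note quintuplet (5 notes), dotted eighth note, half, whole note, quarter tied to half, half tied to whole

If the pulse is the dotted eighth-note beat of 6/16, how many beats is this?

32

One dotted eighth-note beat = 3 sixteenth notes.
In sixteenth notes: whole = 16; sixteenth = 1; a full eighth-note quintuplet (5 notes) (five quintuplet eighths span one half) = 8; a full eighth-note quintuplet (5 notes) (five quintuplet eighths span one half) = 8; dotted eighth note = 3; half = 8; whole note = 16; quarter tied to half (quarter + half) = 12; half tied to whole (half + whole) = 24.
Sum: 16 + 1 + 8 + 8 + 3 + 8 + 16 + 12 + 24 = 96.
96 ÷ 3 = 32 beats.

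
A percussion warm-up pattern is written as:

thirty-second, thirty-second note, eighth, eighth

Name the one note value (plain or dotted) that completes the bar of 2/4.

The bar of 2/4 = 16 thirty-second notes.
Working in thirty-second notes: thirty-second = 1; thirty-second note = 1; eighth = 4; eighth = 4.
Altogether 1 + 1 + 4 + 4 = 10.
Remaining: 16 − 10 = 6 thirty-second notes, which is a dotted eighth note.

dotted eighth note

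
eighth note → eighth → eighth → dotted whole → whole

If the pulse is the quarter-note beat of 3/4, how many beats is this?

11.5

One quarter-note beat = 2 eighth notes.
Working in eighth notes: eighth note = 1; eighth = 1; eighth = 1; dotted whole = 12; whole = 8.
Total: 1 + 1 + 1 + 12 + 8 = 23.
23 ÷ 2 = 11.5 beats.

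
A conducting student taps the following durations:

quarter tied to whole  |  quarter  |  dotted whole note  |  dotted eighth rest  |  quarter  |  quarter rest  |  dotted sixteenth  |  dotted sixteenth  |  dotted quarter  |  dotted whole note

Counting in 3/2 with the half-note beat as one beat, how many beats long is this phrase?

One half-note beat = 16 thirty-second notes.
In thirty-second notes: quarter tied to whole (quarter + whole) = 40; quarter = 8; dotted whole note = 48; dotted eighth rest = 6; quarter = 8; quarter rest = 8; dotted sixteenth = 3; dotted sixteenth = 3; dotted quarter = 12; dotted whole note = 48.
Altogether 40 + 8 + 48 + 6 + 8 + 8 + 3 + 3 + 12 + 48 = 184.
184 ÷ 16 = 11.5 beats.

11.5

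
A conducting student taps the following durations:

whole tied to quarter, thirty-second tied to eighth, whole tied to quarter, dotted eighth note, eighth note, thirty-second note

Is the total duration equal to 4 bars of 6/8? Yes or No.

One bar of 6/8 = 24 thirty-second notes, so 4 bars = 96.
Convert each value to thirty-second notes: whole tied to quarter (whole + quarter) = 40; thirty-second tied to eighth (thirty-second + eighth) = 5; whole tied to quarter (whole + quarter) = 40; dotted eighth note = 6; eighth note = 4; thirty-second note = 1.
Total: 40 + 5 + 40 + 6 + 4 + 1 = 96.
96 equals 96, so the answer is Yes.

Yes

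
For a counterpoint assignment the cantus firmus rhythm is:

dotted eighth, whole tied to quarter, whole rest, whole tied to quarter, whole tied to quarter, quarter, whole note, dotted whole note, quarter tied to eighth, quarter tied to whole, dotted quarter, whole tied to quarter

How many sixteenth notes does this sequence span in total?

175

In sixteenth notes: dotted eighth = 3; whole tied to quarter (whole + quarter) = 20; whole rest = 16; whole tied to quarter (whole + quarter) = 20; whole tied to quarter (whole + quarter) = 20; quarter = 4; whole note = 16; dotted whole note = 24; quarter tied to eighth (quarter + eighth) = 6; quarter tied to whole (quarter + whole) = 20; dotted quarter = 6; whole tied to quarter (whole + quarter) = 20.
Adding: 3 + 20 + 16 + 20 + 20 + 4 + 16 + 24 + 6 + 20 + 6 + 20 = 175 sixteenth notes.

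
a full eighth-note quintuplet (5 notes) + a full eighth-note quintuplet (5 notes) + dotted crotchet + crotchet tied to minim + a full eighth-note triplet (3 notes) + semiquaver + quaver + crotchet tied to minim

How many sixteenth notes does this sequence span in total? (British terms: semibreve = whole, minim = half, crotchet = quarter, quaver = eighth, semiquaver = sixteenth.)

53

Express everything in sixteenth notes: a full eighth-note quintuplet (5 notes) (five quintuplet eighths span one half) = 8; a full eighth-note quintuplet (5 notes) (five quintuplet eighths span one half) = 8; dotted crotchet = 6; crotchet tied to minim (crotchet + minim) = 12; a full eighth-note triplet (3 notes) (three triplet eighths span one quarter) = 4; semiquaver = 1; quaver = 2; crotchet tied to minim (crotchet + minim) = 12.
Sum: 8 + 8 + 6 + 12 + 4 + 1 + 2 + 12 = 53 sixteenth notes.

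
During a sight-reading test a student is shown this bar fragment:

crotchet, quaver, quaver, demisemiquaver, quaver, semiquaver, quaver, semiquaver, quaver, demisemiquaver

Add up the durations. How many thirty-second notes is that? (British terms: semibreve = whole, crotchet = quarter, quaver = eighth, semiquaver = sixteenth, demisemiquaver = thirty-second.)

34

Express everything in thirty-second notes: crotchet = 8; quaver = 4; quaver = 4; demisemiquaver = 1; quaver = 4; semiquaver = 2; quaver = 4; semiquaver = 2; quaver = 4; demisemiquaver = 1.
Altogether 8 + 4 + 4 + 1 + 4 + 2 + 4 + 2 + 4 + 1 = 34 thirty-second notes.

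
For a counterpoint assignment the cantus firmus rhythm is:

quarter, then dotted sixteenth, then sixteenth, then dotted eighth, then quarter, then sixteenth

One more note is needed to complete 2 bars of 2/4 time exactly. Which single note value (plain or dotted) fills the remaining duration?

2 bars of 2/4 = 32 thirty-second notes.
Each duration in thirty-second notes: quarter = 8; dotted sixteenth = 3; sixteenth = 2; dotted eighth = 6; quarter = 8; sixteenth = 2.
Adding: 8 + 3 + 2 + 6 + 8 + 2 = 29.
Remaining: 32 − 29 = 3 thirty-second notes, which is a dotted sixteenth note.

dotted sixteenth note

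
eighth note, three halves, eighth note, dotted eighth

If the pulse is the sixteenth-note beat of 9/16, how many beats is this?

31

One sixteenth-note beat = 2 thirty-second notes.
Each duration in thirty-second notes: eighth note = 4; half = 16; half = 16; half = 16; eighth note = 4; dotted eighth = 6.
Total: 4 + 16 + 16 + 16 + 4 + 6 = 62.
62 ÷ 2 = 31 beats.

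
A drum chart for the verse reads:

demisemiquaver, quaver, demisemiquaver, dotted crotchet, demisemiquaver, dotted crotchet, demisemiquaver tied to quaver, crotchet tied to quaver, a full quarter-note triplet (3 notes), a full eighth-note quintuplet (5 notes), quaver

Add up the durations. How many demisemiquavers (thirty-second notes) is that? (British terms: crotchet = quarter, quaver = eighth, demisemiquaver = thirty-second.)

Express everything in thirty-second notes: demisemiquaver = 1; quaver = 4; demisemiquaver = 1; dotted crotchet = 12; demisemiquaver = 1; dotted crotchet = 12; demisemiquaver tied to quaver (demisemiquaver + quaver) = 5; crotchet tied to quaver (crotchet + quaver) = 12; a full quarter-note triplet (3 notes) (three triplet quarters span one half) = 16; a full eighth-note quintuplet (5 notes) (five quintuplet eighths span one half) = 16; quaver = 4.
Adding: 1 + 4 + 1 + 12 + 1 + 12 + 5 + 12 + 16 + 16 + 4 = 84 thirty-second notes.

84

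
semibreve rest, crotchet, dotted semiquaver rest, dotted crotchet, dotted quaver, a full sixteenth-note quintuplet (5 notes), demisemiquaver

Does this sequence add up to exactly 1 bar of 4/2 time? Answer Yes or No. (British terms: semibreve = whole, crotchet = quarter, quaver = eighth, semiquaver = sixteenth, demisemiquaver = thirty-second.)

One bar of 4/2 = 64 thirty-second notes.
In thirty-second notes: semibreve rest = 32; crotchet = 8; dotted semiquaver rest = 3; dotted crotchet = 12; dotted quaver = 6; a full sixteenth-note quintuplet (5 notes) (five quintuplet sixteenths span one quarter) = 8; demisemiquaver = 1.
Total: 32 + 8 + 3 + 12 + 6 + 8 + 1 = 70.
70 exceeds 64, so the answer is No.

No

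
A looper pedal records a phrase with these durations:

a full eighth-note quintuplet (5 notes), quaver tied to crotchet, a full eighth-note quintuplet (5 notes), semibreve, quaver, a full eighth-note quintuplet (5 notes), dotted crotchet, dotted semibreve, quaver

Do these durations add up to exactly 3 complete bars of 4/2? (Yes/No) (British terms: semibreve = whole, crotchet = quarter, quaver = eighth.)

No

One bar of 4/2 = 16 eighth notes, so 3 bars = 48.
Working in eighth notes: a full eighth-note quintuplet (5 notes) (five quintuplet eighths span one half) = 4; quaver tied to crotchet (quaver + crotchet) = 3; a full eighth-note quintuplet (5 notes) (five quintuplet eighths span one half) = 4; semibreve = 8; quaver = 1; a full eighth-note quintuplet (5 notes) (five quintuplet eighths span one half) = 4; dotted crotchet = 3; dotted semibreve = 12; quaver = 1.
Total: 4 + 3 + 4 + 8 + 1 + 4 + 3 + 12 + 1 = 40.
40 falls short of 48, so the answer is No.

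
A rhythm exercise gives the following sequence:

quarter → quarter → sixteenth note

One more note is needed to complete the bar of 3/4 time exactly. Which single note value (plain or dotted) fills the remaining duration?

The bar of 3/4 = 12 sixteenth notes.
Each duration in sixteenth notes: quarter = 4; quarter = 4; sixteenth note = 1.
Adding: 4 + 4 + 1 = 9.
Remaining: 12 − 9 = 3 sixteenth notes, which is a dotted eighth note.

dotted eighth note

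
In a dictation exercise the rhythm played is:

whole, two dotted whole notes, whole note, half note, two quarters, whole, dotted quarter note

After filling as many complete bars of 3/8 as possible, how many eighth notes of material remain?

One bar of 3/8 = 3 eighth notes.
Express everything in eighth notes: whole = 8; dotted whole note = 12; dotted whole note = 12; whole note = 8; half note = 4; quarter = 2; quarter = 2; whole = 8; dotted quarter note = 3.
Altogether 8 + 12 + 12 + 8 + 4 + 2 + 2 + 8 + 3 = 59.
59 ÷ 3 = 19 complete bars with 2 eighth notes remaining.

2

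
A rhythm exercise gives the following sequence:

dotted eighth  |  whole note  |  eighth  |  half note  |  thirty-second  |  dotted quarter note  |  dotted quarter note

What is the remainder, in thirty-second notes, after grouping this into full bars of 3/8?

11

One bar of 3/8 = 12 thirty-second notes.
In thirty-second notes: dotted eighth = 6; whole note = 32; eighth = 4; half note = 16; thirty-second = 1; dotted quarter note = 12; dotted quarter note = 12.
Sum: 6 + 32 + 4 + 16 + 1 + 12 + 12 = 83.
83 ÷ 12 = 6 complete bars with 11 thirty-second notes remaining.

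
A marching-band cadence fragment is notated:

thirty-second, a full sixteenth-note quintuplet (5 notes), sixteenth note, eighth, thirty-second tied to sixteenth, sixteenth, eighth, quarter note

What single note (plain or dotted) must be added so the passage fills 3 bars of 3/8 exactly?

3 bars of 3/8 = 36 thirty-second notes.
Each duration in thirty-second notes: thirty-second = 1; a full sixteenth-note quintuplet (5 notes) (five quintuplet sixteenths span one quarter) = 8; sixteenth note = 2; eighth = 4; thirty-second tied to sixteenth (thirty-second + sixteenth) = 3; sixteenth = 2; eighth = 4; quarter note = 8.
Altogether 1 + 8 + 2 + 4 + 3 + 2 + 4 + 8 = 32.
Remaining: 36 − 32 = 4 thirty-second notes, which is a eighth note.

eighth note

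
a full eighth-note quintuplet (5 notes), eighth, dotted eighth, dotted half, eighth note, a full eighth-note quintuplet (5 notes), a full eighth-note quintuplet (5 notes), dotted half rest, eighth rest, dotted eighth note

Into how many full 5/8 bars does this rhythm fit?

One bar of 5/8 = 10 sixteenth notes.
Convert each value to sixteenth notes: a full eighth-note quintuplet (5 notes) (five quintuplet eighths span one half) = 8; eighth = 2; dotted eighth = 3; dotted half = 12; eighth note = 2; a full eighth-note quintuplet (5 notes) (five quintuplet eighths span one half) = 8; a full eighth-note quintuplet (5 notes) (five quintuplet eighths span one half) = 8; dotted half rest = 12; eighth rest = 2; dotted eighth note = 3.
Total: 8 + 2 + 3 + 12 + 2 + 8 + 8 + 12 + 2 + 3 = 60.
60 ÷ 10 = 6 complete bars with 0 left over.

6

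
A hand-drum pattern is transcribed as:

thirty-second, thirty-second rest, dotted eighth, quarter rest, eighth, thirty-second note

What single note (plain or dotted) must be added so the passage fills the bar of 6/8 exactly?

The bar of 6/8 = 24 thirty-second notes.
Express everything in thirty-second notes: thirty-second = 1; thirty-second rest = 1; dotted eighth = 6; quarter rest = 8; eighth = 4; thirty-second note = 1.
Adding: 1 + 1 + 6 + 8 + 4 + 1 = 21.
Remaining: 24 − 21 = 3 thirty-second notes, which is a dotted sixteenth note.

dotted sixteenth note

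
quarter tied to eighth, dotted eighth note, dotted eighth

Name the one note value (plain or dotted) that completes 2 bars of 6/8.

dotted half note

2 bars of 6/8 = 24 sixteenth notes.
Express everything in sixteenth notes: quarter tied to eighth (quarter + eighth) = 6; dotted eighth note = 3; dotted eighth = 3.
Total: 6 + 3 + 3 = 12.
Remaining: 24 − 12 = 12 sixteenth notes, which is a dotted half note.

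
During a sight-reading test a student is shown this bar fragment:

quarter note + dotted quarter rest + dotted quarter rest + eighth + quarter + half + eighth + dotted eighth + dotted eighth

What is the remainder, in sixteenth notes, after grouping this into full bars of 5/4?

18

One bar of 5/4 = 20 sixteenth notes.
Each duration in sixteenth notes: quarter note = 4; dotted quarter rest = 6; dotted quarter rest = 6; eighth = 2; quarter = 4; half = 8; eighth = 2; dotted eighth = 3; dotted eighth = 3.
Sum: 4 + 6 + 6 + 2 + 4 + 8 + 2 + 3 + 3 = 38.
38 ÷ 20 = 1 complete bar with 18 sixteenth notes remaining.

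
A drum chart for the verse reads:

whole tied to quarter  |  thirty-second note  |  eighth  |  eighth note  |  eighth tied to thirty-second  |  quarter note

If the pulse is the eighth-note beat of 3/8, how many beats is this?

One eighth-note beat = 4 thirty-second notes.
Each duration in thirty-second notes: whole tied to quarter (whole + quarter) = 40; thirty-second note = 1; eighth = 4; eighth note = 4; eighth tied to thirty-second (eighth + thirty-second) = 5; quarter note = 8.
Altogether 40 + 1 + 4 + 4 + 5 + 8 = 62.
62 ÷ 4 = 15.5 beats.

15.5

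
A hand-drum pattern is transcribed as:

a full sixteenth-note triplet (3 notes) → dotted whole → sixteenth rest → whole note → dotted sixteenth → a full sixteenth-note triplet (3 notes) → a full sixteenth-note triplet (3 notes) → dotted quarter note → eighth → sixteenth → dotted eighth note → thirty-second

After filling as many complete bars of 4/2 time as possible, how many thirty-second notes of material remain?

58

One bar of 4/2 = 64 thirty-second notes.
Each duration in thirty-second notes: a full sixteenth-note triplet (3 notes) (three triplet sixteenths span one eighth) = 4; dotted whole = 48; sixteenth rest = 2; whole note = 32; dotted sixteenth = 3; a full sixteenth-note triplet (3 notes) (three triplet sixteenths span one eighth) = 4; a full sixteenth-note triplet (3 notes) (three triplet sixteenths span one eighth) = 4; dotted quarter note = 12; eighth = 4; sixteenth = 2; dotted eighth note = 6; thirty-second = 1.
Adding: 4 + 48 + 2 + 32 + 3 + 4 + 4 + 12 + 4 + 2 + 6 + 1 = 122.
122 ÷ 64 = 1 complete bar with 58 thirty-second notes remaining.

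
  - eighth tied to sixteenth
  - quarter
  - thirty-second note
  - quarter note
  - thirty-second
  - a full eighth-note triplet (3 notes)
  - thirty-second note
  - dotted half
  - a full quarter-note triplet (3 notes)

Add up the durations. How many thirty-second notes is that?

73

Working in thirty-second notes: eighth tied to sixteenth (eighth + sixteenth) = 6; quarter = 8; thirty-second note = 1; quarter note = 8; thirty-second = 1; a full eighth-note triplet (3 notes) (three triplet eighths span one quarter) = 8; thirty-second note = 1; dotted half = 24; a full quarter-note triplet (3 notes) (three triplet quarters span one half) = 16.
Total: 6 + 8 + 1 + 8 + 1 + 8 + 1 + 24 + 16 = 73 thirty-second notes.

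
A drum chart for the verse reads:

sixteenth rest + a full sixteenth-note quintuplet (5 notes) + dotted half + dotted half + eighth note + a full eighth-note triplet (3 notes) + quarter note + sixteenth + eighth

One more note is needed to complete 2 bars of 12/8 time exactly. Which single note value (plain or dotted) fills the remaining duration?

2 bars of 12/8 = 48 sixteenth notes.
Working in sixteenth notes: sixteenth rest = 1; a full sixteenth-note quintuplet (5 notes) (five quintuplet sixteenths span one quarter) = 4; dotted half = 12; dotted half = 12; eighth note = 2; a full eighth-note triplet (3 notes) (three triplet eighths span one quarter) = 4; quarter note = 4; sixteenth = 1; eighth = 2.
Adding: 1 + 4 + 12 + 12 + 2 + 4 + 4 + 1 + 2 = 42.
Remaining: 48 − 42 = 6 sixteenth notes, which is a dotted quarter note.

dotted quarter note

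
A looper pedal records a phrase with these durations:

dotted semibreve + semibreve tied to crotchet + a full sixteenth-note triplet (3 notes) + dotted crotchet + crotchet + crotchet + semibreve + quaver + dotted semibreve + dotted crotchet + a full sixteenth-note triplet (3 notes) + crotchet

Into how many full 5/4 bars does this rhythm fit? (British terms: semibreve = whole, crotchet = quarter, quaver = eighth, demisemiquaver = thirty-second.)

5

One bar of 5/4 = 10 eighth notes.
Convert each value to eighth notes: dotted semibreve = 12; semibreve tied to crotchet (semibreve + crotchet) = 10; a full sixteenth-note triplet (3 notes) (three triplet sixteenths span one eighth) = 1; dotted crotchet = 3; crotchet = 2; crotchet = 2; semibreve = 8; quaver = 1; dotted semibreve = 12; dotted crotchet = 3; a full sixteenth-note triplet (3 notes) (three triplet sixteenths span one eighth) = 1; crotchet = 2.
Altogether 12 + 10 + 1 + 3 + 2 + 2 + 8 + 1 + 12 + 3 + 1 + 2 = 57.
57 ÷ 10 = 5 complete bars with 7 left over.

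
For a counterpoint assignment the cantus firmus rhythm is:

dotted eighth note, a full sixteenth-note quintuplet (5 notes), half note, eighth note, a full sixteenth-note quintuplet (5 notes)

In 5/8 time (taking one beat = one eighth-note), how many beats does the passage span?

10.5

One eighth-note beat = 2 sixteenth notes.
Express everything in sixteenth notes: dotted eighth note = 3; a full sixteenth-note quintuplet (5 notes) (five quintuplet sixteenths span one quarter) = 4; half note = 8; eighth note = 2; a full sixteenth-note quintuplet (5 notes) (five quintuplet sixteenths span one quarter) = 4.
Altogether 3 + 4 + 8 + 2 + 4 = 21.
21 ÷ 2 = 10.5 beats.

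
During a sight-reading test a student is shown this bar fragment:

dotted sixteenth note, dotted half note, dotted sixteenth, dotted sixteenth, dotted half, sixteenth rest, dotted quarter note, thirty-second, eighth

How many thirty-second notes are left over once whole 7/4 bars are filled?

One bar of 7/4 = 56 thirty-second notes.
Express everything in thirty-second notes: dotted sixteenth note = 3; dotted half note = 24; dotted sixteenth = 3; dotted sixteenth = 3; dotted half = 24; sixteenth rest = 2; dotted quarter note = 12; thirty-second = 1; eighth = 4.
Total: 3 + 24 + 3 + 3 + 24 + 2 + 12 + 1 + 4 = 76.
76 ÷ 56 = 1 complete bar with 20 thirty-second notes remaining.

20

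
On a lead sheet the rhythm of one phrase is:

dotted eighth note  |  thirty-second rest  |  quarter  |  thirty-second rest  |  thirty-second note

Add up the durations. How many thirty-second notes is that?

17

Each duration in thirty-second notes: dotted eighth note = 6; thirty-second rest = 1; quarter = 8; thirty-second rest = 1; thirty-second note = 1.
Adding: 6 + 1 + 8 + 1 + 1 = 17 thirty-second notes.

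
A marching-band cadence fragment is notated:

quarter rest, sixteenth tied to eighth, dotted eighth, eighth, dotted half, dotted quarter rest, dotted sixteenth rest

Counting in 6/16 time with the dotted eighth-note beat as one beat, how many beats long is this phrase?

10.5

One dotted eighth-note beat = 6 thirty-second notes.
Each duration in thirty-second notes: quarter rest = 8; sixteenth tied to eighth (sixteenth + eighth) = 6; dotted eighth = 6; eighth = 4; dotted half = 24; dotted quarter rest = 12; dotted sixteenth rest = 3.
Altogether 8 + 6 + 6 + 4 + 24 + 12 + 3 = 63.
63 ÷ 6 = 10.5 beats.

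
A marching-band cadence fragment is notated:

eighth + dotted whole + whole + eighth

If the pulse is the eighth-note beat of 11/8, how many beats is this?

One eighth-note beat = 2 sixteenth notes.
Express everything in sixteenth notes: eighth = 2; dotted whole = 24; whole = 16; eighth = 2.
Sum: 2 + 24 + 16 + 2 = 44.
44 ÷ 2 = 22 beats.

22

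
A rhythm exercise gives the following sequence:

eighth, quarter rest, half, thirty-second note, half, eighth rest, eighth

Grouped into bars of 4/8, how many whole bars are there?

3

One bar of 4/8 = 16 thirty-second notes.
Each duration in thirty-second notes: eighth = 4; quarter rest = 8; half = 16; thirty-second note = 1; half = 16; eighth rest = 4; eighth = 4.
Altogether 4 + 8 + 16 + 1 + 16 + 4 + 4 = 53.
53 ÷ 16 = 3 complete bars with 5 left over.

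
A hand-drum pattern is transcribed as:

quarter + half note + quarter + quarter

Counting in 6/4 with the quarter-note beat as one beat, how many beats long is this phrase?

One quarter-note beat = 2 eighth notes.
In eighth notes: quarter = 2; half note = 4; quarter = 2; quarter = 2.
Total: 2 + 4 + 2 + 2 = 10.
10 ÷ 2 = 5 beats.

5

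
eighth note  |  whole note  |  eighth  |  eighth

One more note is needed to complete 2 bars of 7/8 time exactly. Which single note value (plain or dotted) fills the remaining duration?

2 bars of 7/8 = 14 eighth notes.
Convert each value to eighth notes: eighth note = 1; whole note = 8; eighth = 1; eighth = 1.
Sum: 1 + 8 + 1 + 1 = 11.
Remaining: 14 − 11 = 3 eighth notes, which is a dotted quarter note.

dotted quarter note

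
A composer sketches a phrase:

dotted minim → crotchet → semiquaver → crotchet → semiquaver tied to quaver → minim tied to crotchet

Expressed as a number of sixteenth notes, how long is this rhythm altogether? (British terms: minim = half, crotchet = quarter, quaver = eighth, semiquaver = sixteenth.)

36

In sixteenth notes: dotted minim = 12; crotchet = 4; semiquaver = 1; crotchet = 4; semiquaver tied to quaver (semiquaver + quaver) = 3; minim tied to crotchet (minim + crotchet) = 12.
Total: 12 + 4 + 1 + 4 + 3 + 12 = 36 sixteenth notes.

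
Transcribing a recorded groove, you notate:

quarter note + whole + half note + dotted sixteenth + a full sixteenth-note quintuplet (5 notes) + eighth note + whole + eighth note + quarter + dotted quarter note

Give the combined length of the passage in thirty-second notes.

Each duration in thirty-second notes: quarter note = 8; whole = 32; half note = 16; dotted sixteenth = 3; a full sixteenth-note quintuplet (5 notes) (five quintuplet sixteenths span one quarter) = 8; eighth note = 4; whole = 32; eighth note = 4; quarter = 8; dotted quarter note = 12.
Sum: 8 + 32 + 16 + 3 + 8 + 4 + 32 + 4 + 8 + 12 = 127 thirty-second notes.

127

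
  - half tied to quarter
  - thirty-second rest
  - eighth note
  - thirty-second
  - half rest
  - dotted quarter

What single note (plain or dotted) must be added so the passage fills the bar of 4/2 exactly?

dotted eighth note

The bar of 4/2 = 64 thirty-second notes.
Convert each value to thirty-second notes: half tied to quarter (half + quarter) = 24; thirty-second rest = 1; eighth note = 4; thirty-second = 1; half rest = 16; dotted quarter = 12.
Altogether 24 + 1 + 4 + 1 + 16 + 12 = 58.
Remaining: 64 − 58 = 6 thirty-second notes, which is a dotted eighth note.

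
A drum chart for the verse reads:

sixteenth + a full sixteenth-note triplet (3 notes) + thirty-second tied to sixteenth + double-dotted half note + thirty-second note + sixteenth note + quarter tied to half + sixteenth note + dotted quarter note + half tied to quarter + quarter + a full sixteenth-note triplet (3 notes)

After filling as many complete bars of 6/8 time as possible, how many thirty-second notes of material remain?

18

One bar of 6/8 = 24 thirty-second notes.
Express everything in thirty-second notes: sixteenth = 2; a full sixteenth-note triplet (3 notes) (three triplet sixteenths span one eighth) = 4; thirty-second tied to sixteenth (thirty-second + sixteenth) = 3; double-dotted half note = 28; thirty-second note = 1; sixteenth note = 2; quarter tied to half (quarter + half) = 24; sixteenth note = 2; dotted quarter note = 12; half tied to quarter (half + quarter) = 24; quarter = 8; a full sixteenth-note triplet (3 notes) (three triplet sixteenths span one eighth) = 4.
Total: 2 + 4 + 3 + 28 + 1 + 2 + 24 + 2 + 12 + 24 + 8 + 4 = 114.
114 ÷ 24 = 4 complete bars with 18 thirty-second notes remaining.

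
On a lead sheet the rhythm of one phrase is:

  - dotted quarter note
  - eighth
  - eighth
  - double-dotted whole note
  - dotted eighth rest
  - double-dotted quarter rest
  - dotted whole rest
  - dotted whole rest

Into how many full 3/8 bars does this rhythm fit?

16

One bar of 3/8 = 6 sixteenth notes.
Working in sixteenth notes: dotted quarter note = 6; eighth = 2; eighth = 2; double-dotted whole note = 28; dotted eighth rest = 3; double-dotted quarter rest = 7; dotted whole rest = 24; dotted whole rest = 24.
Sum: 6 + 2 + 2 + 28 + 3 + 7 + 24 + 24 = 96.
96 ÷ 6 = 16 complete bars with 0 left over.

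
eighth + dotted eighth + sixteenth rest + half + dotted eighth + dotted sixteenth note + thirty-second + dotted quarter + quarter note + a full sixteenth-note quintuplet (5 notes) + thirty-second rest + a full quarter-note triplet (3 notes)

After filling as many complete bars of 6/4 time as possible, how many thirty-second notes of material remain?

35

One bar of 6/4 = 48 thirty-second notes.
Convert each value to thirty-second notes: eighth = 4; dotted eighth = 6; sixteenth rest = 2; half = 16; dotted eighth = 6; dotted sixteenth note = 3; thirty-second = 1; dotted quarter = 12; quarter note = 8; a full sixteenth-note quintuplet (5 notes) (five quintuplet sixteenths span one quarter) = 8; thirty-second rest = 1; a full quarter-note triplet (3 notes) (three triplet quarters span one half) = 16.
Total: 4 + 6 + 2 + 16 + 6 + 3 + 1 + 12 + 8 + 8 + 1 + 16 = 83.
83 ÷ 48 = 1 complete bar with 35 thirty-second notes remaining.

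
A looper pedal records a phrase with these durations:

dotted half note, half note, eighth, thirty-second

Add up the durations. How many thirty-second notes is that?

45

Working in thirty-second notes: dotted half note = 24; half note = 16; eighth = 4; thirty-second = 1.
Adding: 24 + 16 + 4 + 1 = 45 thirty-second notes.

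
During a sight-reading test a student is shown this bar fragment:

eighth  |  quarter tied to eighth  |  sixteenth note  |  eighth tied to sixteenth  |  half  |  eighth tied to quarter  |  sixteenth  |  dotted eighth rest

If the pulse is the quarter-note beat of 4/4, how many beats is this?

One quarter-note beat = 4 sixteenth notes.
Each duration in sixteenth notes: eighth = 2; quarter tied to eighth (quarter + eighth) = 6; sixteenth note = 1; eighth tied to sixteenth (eighth + sixteenth) = 3; half = 8; eighth tied to quarter (eighth + quarter) = 6; sixteenth = 1; dotted eighth rest = 3.
Adding: 2 + 6 + 1 + 3 + 8 + 6 + 1 + 3 = 30.
30 ÷ 4 = 7.5 beats.

7.5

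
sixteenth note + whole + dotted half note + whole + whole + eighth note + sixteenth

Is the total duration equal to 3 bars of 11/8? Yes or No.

No

One bar of 11/8 = 22 sixteenth notes, so 3 bars = 66.
In sixteenth notes: sixteenth note = 1; whole = 16; dotted half note = 12; whole = 16; whole = 16; eighth note = 2; sixteenth = 1.
Total: 1 + 16 + 12 + 16 + 16 + 2 + 1 = 64.
64 falls short of 66, so the answer is No.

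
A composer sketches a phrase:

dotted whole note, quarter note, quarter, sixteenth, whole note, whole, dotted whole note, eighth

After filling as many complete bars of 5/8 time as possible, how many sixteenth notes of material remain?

One bar of 5/8 = 10 sixteenth notes.
Each duration in sixteenth notes: dotted whole note = 24; quarter note = 4; quarter = 4; sixteenth = 1; whole note = 16; whole = 16; dotted whole note = 24; eighth = 2.
Sum: 24 + 4 + 4 + 1 + 16 + 16 + 24 + 2 = 91.
91 ÷ 10 = 9 complete bars with 1 sixteenth note remaining.

1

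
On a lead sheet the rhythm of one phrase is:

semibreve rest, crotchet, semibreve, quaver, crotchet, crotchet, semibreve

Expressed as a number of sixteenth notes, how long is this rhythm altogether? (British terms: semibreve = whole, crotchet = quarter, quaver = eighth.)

62

Each duration in sixteenth notes: semibreve rest = 16; crotchet = 4; semibreve = 16; quaver = 2; crotchet = 4; crotchet = 4; semibreve = 16.
Adding: 16 + 4 + 16 + 2 + 4 + 4 + 16 = 62 sixteenth notes.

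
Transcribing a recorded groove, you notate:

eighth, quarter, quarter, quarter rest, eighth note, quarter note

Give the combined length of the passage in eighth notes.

Express everything in eighth notes: eighth = 1; quarter = 2; quarter = 2; quarter rest = 2; eighth note = 1; quarter note = 2.
Altogether 1 + 2 + 2 + 2 + 1 + 2 = 10 eighth notes.

10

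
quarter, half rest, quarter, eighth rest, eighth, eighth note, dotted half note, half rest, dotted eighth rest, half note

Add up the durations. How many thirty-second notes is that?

106

Working in thirty-second notes: quarter = 8; half rest = 16; quarter = 8; eighth rest = 4; eighth = 4; eighth note = 4; dotted half note = 24; half rest = 16; dotted eighth rest = 6; half note = 16.
Sum: 8 + 16 + 8 + 4 + 4 + 4 + 24 + 16 + 6 + 16 = 106 thirty-second notes.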